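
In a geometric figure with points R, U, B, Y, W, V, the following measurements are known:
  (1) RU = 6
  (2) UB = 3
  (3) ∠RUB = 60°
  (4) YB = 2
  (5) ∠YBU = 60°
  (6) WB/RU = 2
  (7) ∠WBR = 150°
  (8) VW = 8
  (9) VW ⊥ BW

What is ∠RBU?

Step 1: By the law of cosines on triangle BUR: BR² = 3² + 6² − 2·3·6·cos(60°) = 27, so BR = 3·√3.
Step 2: By the inverse law of cosines on triangle RBU: cos(∠RBU) = ((3·√3)² + 3² − 6²) / (2·3·√3·3) = 0/31.18 = 0, so ∠RBU = 90°.

Therefore, the measure of angle ∠RBU = 90°.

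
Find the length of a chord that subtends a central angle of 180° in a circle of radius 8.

Chord = 2(8) sin(90°) = 16

16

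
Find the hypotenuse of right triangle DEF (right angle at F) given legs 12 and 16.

In a right triangle, the square of the hypotenuse equals the sum of the squares of the two legs.
The legs are 12 and 16, so the hypotenuse = sqrt(144 + 256) = sqrt(400) = 20.

20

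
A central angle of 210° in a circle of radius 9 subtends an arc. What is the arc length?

Arc length = 2π(9)(7/12) = 21*pi/2

21*pi/2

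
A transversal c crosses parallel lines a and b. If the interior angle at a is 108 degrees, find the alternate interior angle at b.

Alternate interior angles are equal: 108 degrees.

108 degrees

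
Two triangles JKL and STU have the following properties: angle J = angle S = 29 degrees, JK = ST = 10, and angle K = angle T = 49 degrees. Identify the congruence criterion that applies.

The given information matches ASA: Two pairs of corresponding angles and the included side are equal (Angle-Side-Angle).

ASA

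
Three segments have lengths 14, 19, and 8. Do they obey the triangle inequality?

For three segments to close into a triangle, no single side can be as long as the other two combined.
The longest side is 19, and 8 + 14 = 22 > 19.
A triangle can be formed.

Yes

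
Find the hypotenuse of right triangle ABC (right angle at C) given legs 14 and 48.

In a right triangle, the square of the hypotenuse equals the sum of the squares of the two legs.
The legs are 14 and 48, so the hypotenuse = sqrt(196 + 2304) = sqrt(2500) = 50.

50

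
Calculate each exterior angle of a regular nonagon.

Each exterior angle of a regular n-gon is 360 / n.
For n = 9: 360 / 9 = 40 degrees.

40 degrees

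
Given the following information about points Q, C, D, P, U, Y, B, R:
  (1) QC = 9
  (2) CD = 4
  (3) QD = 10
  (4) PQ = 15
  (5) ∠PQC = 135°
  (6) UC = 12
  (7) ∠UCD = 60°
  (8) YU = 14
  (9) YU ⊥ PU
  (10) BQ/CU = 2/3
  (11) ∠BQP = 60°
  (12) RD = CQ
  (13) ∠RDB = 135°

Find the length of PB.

From the given relations: BQ = 2/3·CU = 2/3·12 = 8.
Step 1: By the law of cosines on triangle PQB: PB² = 15² + 8² − 2·15·8·cos(60°) = 169, so PB = 13.

Therefore, the length of PB = 13.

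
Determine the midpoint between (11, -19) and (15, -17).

The midpoint is the point halfway along the segment.
Move half the horizontal distance: 11 + (15 - 11)/2 = 11 + 4/2 = 13
Move half the vertical distance: -19 + (-17 - -19)/2 = -19 + 2/2 = -18
Midpoint = (13, -18)

(13, -18)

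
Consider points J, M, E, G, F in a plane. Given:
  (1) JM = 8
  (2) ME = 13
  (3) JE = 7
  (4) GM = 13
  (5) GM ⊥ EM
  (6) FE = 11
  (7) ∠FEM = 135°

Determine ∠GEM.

Step 1: By the law of cosines on triangle EMG: EG² = 13² + 13² − 2·13·13·cos(90°) = 338, so EG = 13·√2.
Step 2: By the inverse law of cosines on triangle GEM: cos(∠GEM) = ((13·√2)² + 13² − 13²) / (2·13·√2·13) = 338/478 = 0.7071, so ∠GEM = 45°.

Therefore, the measure of angle ∠GEM = 45°.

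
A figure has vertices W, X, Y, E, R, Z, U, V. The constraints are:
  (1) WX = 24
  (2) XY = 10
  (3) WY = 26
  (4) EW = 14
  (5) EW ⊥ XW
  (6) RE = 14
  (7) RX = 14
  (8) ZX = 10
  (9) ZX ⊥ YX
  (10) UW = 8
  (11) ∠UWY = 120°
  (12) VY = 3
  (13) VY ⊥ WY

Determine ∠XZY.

Step 1: By the law of cosines on triangle ZXY: ZY² = 10² + 10² − 2·10·10·cos(90°) = 200, so ZY = 10·√2.
Step 2: By the inverse law of cosines on triangle XZY: cos(∠XZY) = (10² + (10·√2)² − 10²) / (2·10·10·√2) = 200/282.84 = 0.7071, so ∠XZY = 45°.

Therefore, the measure of angle ∠XZY = 45°.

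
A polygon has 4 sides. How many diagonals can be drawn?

Each of the 4 vertices connects to 1 non-adjacent vertices via diagonals.
Total connections = 4 × 1 = 4, but each diagonal is counted twice.
Number of diagonals = 4 / 2 = 2.

2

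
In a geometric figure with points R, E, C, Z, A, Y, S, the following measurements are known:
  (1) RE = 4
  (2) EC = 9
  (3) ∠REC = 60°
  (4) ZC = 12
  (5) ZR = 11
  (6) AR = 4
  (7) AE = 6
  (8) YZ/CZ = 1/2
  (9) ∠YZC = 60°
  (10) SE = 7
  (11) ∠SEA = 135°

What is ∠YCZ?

From the given relations: YZ = 1/2·CZ = 1/2·12 = 6.
Step 1: By the law of cosines on triangle CZY: CY² = 12² + 6² − 2·12·6·cos(60°) = 108, so CY = 6·√3.
Step 2: By the inverse law of cosines on triangle YCZ: cos(∠YCZ) = ((6·√3)² + 12² − 6²) / (2·6·√3·12) = 216/249.42 = 0.866, so ∠YCZ = 30°.

Therefore, the measure of angle ∠YCZ = 30°.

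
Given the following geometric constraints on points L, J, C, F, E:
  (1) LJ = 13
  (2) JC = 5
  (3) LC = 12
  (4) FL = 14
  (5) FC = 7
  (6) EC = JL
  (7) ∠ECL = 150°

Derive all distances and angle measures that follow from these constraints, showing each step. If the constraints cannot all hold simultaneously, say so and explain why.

The constraints are consistent.

From the given relations:
  EC = JL = 13

Step 1: From LC = 12, CE = 13, and ∠LCE = 150°, by the law of cosines:
  LE² = LC² + CE² - 2·LC·CE·cos(150°) = 144 + 169 + 270.2 = 583.2
  LE ≈ 24.15

Step 2: From LC = 12, LF = 14, CF = 7, by the inverse law of cosines:
  cos(∠CLF) = (LC² + LF² - CF²) / (2·LC·LF)
  ∠CLF = 29.99°

Step 3: From LC = 12, LJ = 13, CJ = 5, by the inverse law of cosines:
  cos(∠CLJ) = (LC² + LJ² - CJ²) / (2·LC·LJ)
  ∠CLJ = 22.62°

Step 4: From JC = 5, JL = 13, CL = 12, by the inverse law of cosines:
  cos(∠CJL) = (JC² + JL² - CL²) / (2·JC·JL)
  ∠CJL = 67.38°

Step 5: From CF = 7, CL = 12, FL = 14, by the inverse law of cosines:
  cos(∠FCL) = (CF² + CL² - FL²) / (2·CF·CL)
  ∠FCL = 91.02°

Step 6: From CJ = 5, CL = 12, JL = 13, by the inverse law of cosines:
  cos(∠JCL) = (CJ² + CL² - JL²) / (2·CJ·CL)
  ∠JCL = 90°

Step 7: From FC = 7, FL = 14, CL = 12, by the inverse law of cosines:
  cos(∠CFL) = (FC² + FL² - CL²) / (2·FC·FL)
  ∠CFL = 58.98°

Step 8: From LC = 12, LE = 24.15, CE = 13, by the inverse law of cosines:
  cos(∠CLE) = (LC² + LE² - CE²) / (2·LC·LE)
  ∠CLE = 15.61°

Step 9: From EC = 13, EL = 24.15, CL = 12, by the inverse law of cosines:
  cos(∠CEL) = (EC² + EL² - CL²) / (2·EC·EL)
  ∠CEL = 14.39°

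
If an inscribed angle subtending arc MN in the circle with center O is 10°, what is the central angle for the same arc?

The inscribed angle theorem states that a central angle is always twice any inscribed angle that subtends the same arc.
Since the inscribed angle is 10°, the central angle = 2 × 10° = 20°.

20°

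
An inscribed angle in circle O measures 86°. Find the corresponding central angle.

Central angle = 2 × 86° = 172° (inscribed angle theorem).

172°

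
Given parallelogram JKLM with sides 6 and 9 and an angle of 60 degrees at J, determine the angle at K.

Opposite sides of a parallelogram are parallel, so consecutive angles form co-interior angles on a transversal.
Co-interior angles sum to 180°, giving angle K = 180 - 60 = 120 degrees.

120 degrees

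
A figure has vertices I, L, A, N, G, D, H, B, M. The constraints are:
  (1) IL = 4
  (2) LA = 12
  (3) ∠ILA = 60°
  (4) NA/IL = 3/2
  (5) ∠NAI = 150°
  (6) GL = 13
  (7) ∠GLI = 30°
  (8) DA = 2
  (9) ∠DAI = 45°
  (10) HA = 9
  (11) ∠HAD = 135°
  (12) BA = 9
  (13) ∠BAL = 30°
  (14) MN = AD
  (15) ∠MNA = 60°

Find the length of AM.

From the given relations: NA = 3/2·IL = 3/2·4 = 6; MN = AD = 2.
Step 1: By the law of cosines on triangle ANM: AM² = 6² + 2² − 2·6·2·cos(60°) = 28, so AM = 2·√7.

Therefore, the length of AM = 2·√7.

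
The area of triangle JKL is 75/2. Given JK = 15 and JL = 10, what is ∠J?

Area = (1/2) * a * b * sin(C)
sin(C) = 2 * Area / (a * b)
sin(C) = 2 * 75/2 / (15 * 10)
sin(C) = 1/2
C = arcsin(1/2) = 30°
Since sin(180° - C) = sin(C), the obtuse angle 150° gives the same area, so C = 30° or C = 150°.

30° or 150°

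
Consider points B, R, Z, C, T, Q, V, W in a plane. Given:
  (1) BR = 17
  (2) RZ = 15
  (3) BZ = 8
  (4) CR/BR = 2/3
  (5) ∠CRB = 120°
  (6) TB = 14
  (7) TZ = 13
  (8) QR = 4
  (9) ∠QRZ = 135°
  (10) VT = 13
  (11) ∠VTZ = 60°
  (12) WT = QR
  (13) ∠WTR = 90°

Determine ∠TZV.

Step 1: By the law of cosines on triangle ZTV: ZV² = 13² + 13² − 2·13·13·cos(60°) = 169, so ZV = 13.
Step 2: By the inverse law of cosines on triangle TZV: cos(∠TZV) = (13² + 13² − 13²) / (2·13·13) = 169/338 = 0.5, so ∠TZV = 60°.

Therefore, the measure of angle ∠TZV = 60°.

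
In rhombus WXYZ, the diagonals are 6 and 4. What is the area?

Area of a rhombus = (d1 * d2) / 2
Area = (6 * 4) / 2
Area = 24 / 2
Area = 12

12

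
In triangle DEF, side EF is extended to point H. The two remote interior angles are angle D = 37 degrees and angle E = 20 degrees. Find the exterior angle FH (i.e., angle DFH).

Exterior angle = 37 + 20 = 57 degrees (exterior angle theorem).

57 degrees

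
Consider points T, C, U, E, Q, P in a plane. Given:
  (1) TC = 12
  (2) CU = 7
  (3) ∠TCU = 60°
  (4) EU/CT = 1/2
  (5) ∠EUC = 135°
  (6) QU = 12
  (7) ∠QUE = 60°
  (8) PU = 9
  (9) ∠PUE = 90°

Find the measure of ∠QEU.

From the given relations: EU = 1/2·CT = 1/2·12 = 6.
Step 1: By the law of cosines on triangle EUQ: EQ² = 6² + 12² − 2·6·12·cos(60°) = 108, so EQ = 6·√3.
Step 2: By the inverse law of cosines on triangle QEU: cos(∠QEU) = ((6·√3)² + 6² − 12²) / (2·6·√3·6) = 0/124.71 = 0, so ∠QEU = 90°.

Therefore, the measure of angle ∠QEU = 90°.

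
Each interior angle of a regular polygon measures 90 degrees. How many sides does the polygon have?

Exterior angle = 180 - 90 = 90. n = 360 / 90 = 4.

4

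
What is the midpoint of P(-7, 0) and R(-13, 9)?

M = ((x₁ + x₂)/2, (y₁ + y₂)/2)
= ((-7 + -13)/2, (0 + 9)/2)
= (-20/2, 9/2) = (-10, 9/2)

(-10, 9/2)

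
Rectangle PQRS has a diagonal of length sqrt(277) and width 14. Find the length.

The diagonal of a rectangle forms a right triangle with the two sides.
Rearranging the Pythagorean theorem: missing side = sqrt(d^2 - known^2).
= sqrt(277 - 196) = sqrt(81) = 9.

9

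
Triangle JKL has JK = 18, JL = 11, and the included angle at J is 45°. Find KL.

Law of cosines: KL^2 = 18^2 + 11^2 - 2(18)(11)cos(45°) = 445 - 198*sqrt(2), so KL = sqrt(445 - 198*sqrt(2)).

sqrt(445 - 198*sqrt(2))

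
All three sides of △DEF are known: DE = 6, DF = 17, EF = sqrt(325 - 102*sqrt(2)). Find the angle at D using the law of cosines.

cos(D) = (6² + 17² - (sqrt(325 - 102*sqrt(2)))²) / (2 × 6 × 17) = sqrt(2)/2, so D = arccos(sqrt(2)/2) = 45°.

45°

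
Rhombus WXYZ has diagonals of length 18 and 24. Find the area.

Area of a rhombus = (d1 * d2) / 2
Area = (18 * 24) / 2
Area = 432 / 2
Area = 216

216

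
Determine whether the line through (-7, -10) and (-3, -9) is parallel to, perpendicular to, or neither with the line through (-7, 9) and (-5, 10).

Slope of line 1: m1 = (-9 - -10)/(-3 - -7) = 1/4 = 1/4
Slope of line 2: m2 = (10 - 9)/(-5 - -7) = 1/2 = 1/2
m1 != m2 and m1*m2 = 1/8 != -1. Neither.

Neither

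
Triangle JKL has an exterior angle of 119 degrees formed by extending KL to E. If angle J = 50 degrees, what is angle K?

angle K = 119 - 50 = 69 degrees (exterior angle theorem).

69 degrees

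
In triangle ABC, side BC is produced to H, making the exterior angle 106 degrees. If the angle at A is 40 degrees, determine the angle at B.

The exterior angle theorem states that an exterior angle equals the sum of the two non-adjacent interior angles.
So 106 = 40 + angle B, which gives angle B = 106 - 40 = 66 degrees.

66 degrees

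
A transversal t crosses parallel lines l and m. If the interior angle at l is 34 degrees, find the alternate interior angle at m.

Alternate interior angles are equal: 34 degrees.

34 degrees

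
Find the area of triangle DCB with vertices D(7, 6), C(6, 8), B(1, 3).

The Shoelace formula computes the area from vertex coordinates by summing cross products.
For vertices (7,6), (6,8), (1,3):
Signed sum = 7*8 - 6*6 + 6*3 - 1*8 + 1*6 - 7*3
= 20 + 10 + -15 = 15
Area = (1/2)|15| = 15/2.

15/2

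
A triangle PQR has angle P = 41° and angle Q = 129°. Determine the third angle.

The interior angles sum to 180°: angle R = 180 - 41 - 129 = 10°.
The triangle is obtuse (angles 41°, 129°, 10°).

10 degrees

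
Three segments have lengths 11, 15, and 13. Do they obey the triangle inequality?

Sort the sides: 11, 13, 15.
It suffices to check that the sum of the two smallest exceeds the largest:
11 + 13 = 24 > 15. ✓
Yes, a valid triangle can be formed.

Yes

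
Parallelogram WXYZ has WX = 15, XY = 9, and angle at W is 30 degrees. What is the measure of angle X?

Opposite sides of a parallelogram are parallel, so consecutive angles form co-interior angles on a transversal.
Co-interior angles sum to 180°, giving angle X = 180 - 30 = 150 degrees.

150 degrees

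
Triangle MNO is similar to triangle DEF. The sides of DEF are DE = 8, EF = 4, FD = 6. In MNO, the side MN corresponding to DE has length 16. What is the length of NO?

Since the triangles are similar, the ratio of corresponding sides is constant.
Scale factor k = MN / DE = 16 / 8 = 2
NO = k * EF = 2 * 4 = 8

8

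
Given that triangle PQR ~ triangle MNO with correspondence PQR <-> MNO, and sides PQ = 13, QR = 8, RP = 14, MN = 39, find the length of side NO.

Since the triangles are similar, the ratio of corresponding sides is constant.
Scale factor k = MN / PQ = 39 / 13 = 3
NO = k * QR = 3 * 8 = 24

24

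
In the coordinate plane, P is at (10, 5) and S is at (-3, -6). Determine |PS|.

d = sqrt((-3 - 10)^2 + (-6 - 5)^2)
d = sqrt(-13^2 + -11^2)
d = sqrt(169 + 121)
d = sqrt(290)

sqrt(290)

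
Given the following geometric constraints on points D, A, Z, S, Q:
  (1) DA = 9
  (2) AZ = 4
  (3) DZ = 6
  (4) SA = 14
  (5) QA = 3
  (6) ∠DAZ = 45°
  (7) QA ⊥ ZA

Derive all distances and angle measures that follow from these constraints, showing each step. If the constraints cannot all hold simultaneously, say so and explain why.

These constraints are not satisfiable: (1), (2) and (3) fix all three sides of triangle DAZ, so by the law of cosines cos(∠DAZ) = (9² + 4² − 6²) / (2·9·4) = 0.8472, i.e. ∠DAZ ≈ 32.09°, which contradicts (6) ∠DAZ = 45°. No planar figure meets all of them, so nothing further can be derived.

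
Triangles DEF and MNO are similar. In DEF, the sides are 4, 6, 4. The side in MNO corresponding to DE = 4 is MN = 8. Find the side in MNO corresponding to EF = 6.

k = 8/4 = 2. NO = 2 * 6 = 12.

12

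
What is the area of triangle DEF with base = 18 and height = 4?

Area = (1/2) * base * height
Area = (1/2) * 18 * 4
Area = 36

36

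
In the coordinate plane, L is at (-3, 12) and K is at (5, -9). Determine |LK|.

The horizontal distance is |5 - -3| = 8 and the vertical distance is |-9 - 12| = 21.
By the Pythagorean theorem, d = sqrt(8^2 + 21^2) = sqrt(505).

sqrt(505)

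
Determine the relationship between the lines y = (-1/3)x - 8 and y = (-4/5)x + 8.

Slope of line 1: m1 = -1/3
Slope of line 2: m2 = -4/5
m1 != m2 and m1*m2 = 4/15 != -1. Neither.

Neither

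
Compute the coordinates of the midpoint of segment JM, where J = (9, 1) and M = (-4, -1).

M = ((x₁ + x₂)/2, (y₁ + y₂)/2)
= ((9 + -4)/2, (1 + -1)/2)
= (5/2, 0/2) = (5/2, 0)

(5/2, 0)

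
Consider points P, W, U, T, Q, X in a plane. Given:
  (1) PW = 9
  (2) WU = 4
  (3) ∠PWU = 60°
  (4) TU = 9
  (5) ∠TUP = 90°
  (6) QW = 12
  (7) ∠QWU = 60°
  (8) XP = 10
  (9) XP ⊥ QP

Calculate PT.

Step 1: By the law of cosines on triangle UWP: UP² = 4² + 9² − 2·4·9·cos(60°) = 61, so UP = √61.
Step 2: By the law of cosines on triangle PUT: PT² = √61² + 9² − 2·√61·9·cos(90°) = 142, so PT = √142.

Therefore, the length of PT = √142.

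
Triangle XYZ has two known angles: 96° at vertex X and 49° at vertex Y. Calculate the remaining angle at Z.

By the triangle angle sum property, the three interior angles of any triangle add up to 180°.
We know angle X = 96° and angle Y = 49°, so their sum is 145°.
Therefore angle Z = 180° - 145° = 35°.

35 degrees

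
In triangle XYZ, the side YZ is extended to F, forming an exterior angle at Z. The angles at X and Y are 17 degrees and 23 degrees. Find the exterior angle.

By the exterior angle theorem, an exterior angle of a triangle equals the sum of the two remote interior angles.
Exterior angle = angle X + angle Y
Exterior angle = 17 + 23 = 40 degrees

40 degrees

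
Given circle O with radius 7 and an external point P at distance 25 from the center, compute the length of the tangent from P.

Let T be the point of tangency. Then OT ⊥ PT (radius ⊥ tangent).
In right triangle OTP: OP² = OT² + PT²
25² = 7² + PT²
PT² = 576, PT = 24

24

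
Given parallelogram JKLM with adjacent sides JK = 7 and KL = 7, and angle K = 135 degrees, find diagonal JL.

Using the law of cosines:
d^2 = 7^2 + 7^2 - 2(7)(7)cos(135 degrees)
d^2 = 49 + 49 - 98*-sqrt(2)/2
d^2 = 49*sqrt(2) + 98
d = 7*sqrt(sqrt(2) + 2)

7*sqrt(sqrt(2) + 2)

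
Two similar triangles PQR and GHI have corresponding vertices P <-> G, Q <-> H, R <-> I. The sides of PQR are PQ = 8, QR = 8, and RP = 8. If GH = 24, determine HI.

Since the triangles are similar, the ratio of corresponding sides is constant.
Scale factor k = GH / PQ = 24 / 8 = 3
HI = k * QR = 3 * 8 = 24

24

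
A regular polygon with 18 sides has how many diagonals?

Each of the 18 vertices connects to 15 non-adjacent vertices via diagonals.
Total connections = 18 × 15 = 270, but each diagonal is counted twice.
Number of diagonals = 270 / 2 = 135.

135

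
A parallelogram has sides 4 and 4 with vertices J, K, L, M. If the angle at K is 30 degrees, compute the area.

The area of a parallelogram equals the product of two adjacent sides times the sine of the included angle.
This is because the height equals 4 * sin(30°) = 2.
Area = 4 * 2 = 8

8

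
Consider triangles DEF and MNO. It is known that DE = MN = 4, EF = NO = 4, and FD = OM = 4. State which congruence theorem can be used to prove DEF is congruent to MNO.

Consider the given information: DE = MN = 4, EF = NO = 4, and FD = OM = 4
This is not AAS or HL: AAS requires two angles and a non-included side. HL only applies to right triangles with matching hypotenuse and leg.
The correct criterion is SSS. All three pairs of corresponding sides are equal (Side-Side-Side).

SSS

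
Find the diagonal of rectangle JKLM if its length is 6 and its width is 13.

Using the Pythagorean theorem:
d² = 6² + 13² = 36 + 169 = 205
d = sqrt(205)

sqrt(205)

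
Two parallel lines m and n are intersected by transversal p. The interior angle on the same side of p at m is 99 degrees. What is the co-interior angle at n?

Co-interior (same-side interior) angles are between the parallel lines on the same side of the transversal.
Unlike corresponding or alternate interior angles, they are supplementary rather than equal.
So the angle = 180 - 99 = 81 degrees.

81 degrees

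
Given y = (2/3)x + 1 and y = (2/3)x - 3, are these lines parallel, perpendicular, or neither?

Slope of line 1: m1 = 2/3
Slope of line 2: m2 = 2/3
m1 = m2, so the lines are parallel.

Parallel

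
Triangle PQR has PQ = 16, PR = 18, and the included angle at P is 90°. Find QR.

By the law of cosines: QR^2 = PQ^2 + PR^2 - 2*PQ*PR*cos(P)
QR^2 = 16^2 + 18^2 - 2*16*18*cos(90°)
QR^2 = 256 + 324 - 576*(0)
QR^2 = 580
QR = 2*sqrt(145)

2*sqrt(145)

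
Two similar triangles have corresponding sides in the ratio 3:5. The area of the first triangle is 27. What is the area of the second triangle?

The ratio of areas of similar triangles = (side ratio)^2.
Side ratio = 3:5, so area ratio = 9:25.
Area of the second triangle / Area of the first triangle = 25/9
Area of the second triangle = 27 * 25/9 = 75

75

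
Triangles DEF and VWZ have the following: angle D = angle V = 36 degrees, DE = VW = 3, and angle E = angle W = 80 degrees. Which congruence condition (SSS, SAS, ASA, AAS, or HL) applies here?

Consider the given information: angle D = angle V = 36 degrees, DE = VW = 3, and angle E = angle W = 80 degrees
This is not SSS or AAS: SSS requires all three pairs of sides, but we don't have that. AAS requires two angles and a non-included side.
The correct criterion is ASA. Two pairs of corresponding angles and the included side are equal (Angle-Side-Angle).

ASA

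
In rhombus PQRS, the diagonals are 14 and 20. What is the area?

Area of a rhombus = (d1 * d2) / 2
Area = (14 * 20) / 2
Area = 280 / 2
Area = 140

140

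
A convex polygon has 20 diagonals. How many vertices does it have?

Using d = n(n - 3)/2, we solve 20 = n(n - 3)/2.
So n(n - 3) = 40.
Testing n = 8: 8 * 5 = 40 = 40. Correct.
The polygon has 8 sides.

8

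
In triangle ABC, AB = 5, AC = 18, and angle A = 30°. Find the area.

Area = (1/2) * AB * AC * sin(A)
Area = (1/2) * 5 * 18 * sin(30°)
Area = (1/2) * 5 * 18 * 1/2
Area = 45/2

45/2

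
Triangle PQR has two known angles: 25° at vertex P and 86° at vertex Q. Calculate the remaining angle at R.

angle R = 180 - 25 - 86 = 69 degrees.

69 degrees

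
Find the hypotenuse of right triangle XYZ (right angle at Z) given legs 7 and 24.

In a right triangle, the square of the hypotenuse equals the sum of the squares of the two legs.
The legs are 7 and 24, so the hypotenuse = sqrt(49 + 576) = sqrt(625) = 25.

25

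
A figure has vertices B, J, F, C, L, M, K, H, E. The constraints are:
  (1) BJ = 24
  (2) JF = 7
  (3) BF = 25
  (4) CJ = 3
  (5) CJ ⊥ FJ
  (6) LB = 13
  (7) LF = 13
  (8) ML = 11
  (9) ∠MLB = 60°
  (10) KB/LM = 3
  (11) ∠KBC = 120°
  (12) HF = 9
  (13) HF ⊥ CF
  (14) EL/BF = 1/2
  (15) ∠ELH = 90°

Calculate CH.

Step 1: By the law of cosines on triangle FJC: FC² = 7² + 3² − 2·7·3·cos(90°) = 58, so FC = √58.
Step 2: By the law of cosines on triangle CFH: CH² = √58² + 9² − 2·√58·9·cos(90°) = 139, so CH = √139.

Therefore, the length of CH = √139.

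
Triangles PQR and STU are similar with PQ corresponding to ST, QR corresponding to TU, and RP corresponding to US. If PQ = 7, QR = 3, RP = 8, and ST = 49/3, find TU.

k = 49/3/7 = 7/3. TU = 7/3 * 3 = 7.

7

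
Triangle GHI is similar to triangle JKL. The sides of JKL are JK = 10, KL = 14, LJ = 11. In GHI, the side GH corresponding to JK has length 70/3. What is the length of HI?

k = 70/3/10 = 7/3. HI = 7/3 * 14 = 98/3.

98/3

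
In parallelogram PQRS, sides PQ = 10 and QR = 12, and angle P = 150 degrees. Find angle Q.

In a parallelogram, consecutive angles are supplementary (sum to 180°).
angle Q = 180 - angle P
angle Q = 180 - 150
angle Q = 30 degrees

30 degrees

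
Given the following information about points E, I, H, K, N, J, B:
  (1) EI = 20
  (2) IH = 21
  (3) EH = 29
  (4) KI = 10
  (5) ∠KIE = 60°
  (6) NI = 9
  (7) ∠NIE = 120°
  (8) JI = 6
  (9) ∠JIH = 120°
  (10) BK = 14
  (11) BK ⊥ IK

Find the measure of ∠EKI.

Step 1: By the law of cosines on triangle KIE: KE² = 10² + 20² − 2·10·20·cos(60°) = 300, so KE = 10·√3.
Step 2: By the inverse law of cosines on triangle EKI: cos(∠EKI) = ((10·√3)² + 10² − 20²) / (2·10·√3·10) = 0/346.41 = 0, so ∠EKI = 90°.

Therefore, the measure of angle ∠EKI = 90°.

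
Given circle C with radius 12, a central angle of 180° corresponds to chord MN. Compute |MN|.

Chord length = 2r sin(θ/2)
= 2 × 12 × sin(180°/2)
= 2 × 12 × sin(90°)
= 24

24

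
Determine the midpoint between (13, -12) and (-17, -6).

The midpoint is the point halfway along the segment.
Move half the horizontal distance: 13 + (-17 - 13)/2 = 13 + -30/2 = -2
Move half the vertical distance: -12 + (-6 - -12)/2 = -12 + 6/2 = -9
Midpoint = (-2, -9)

(-2, -9)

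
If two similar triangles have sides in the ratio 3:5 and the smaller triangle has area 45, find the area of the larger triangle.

For similar figures, the area ratio equals the square of the side ratio.
Side ratio (the smaller triangle to the larger triangle) = 3:5, so area ratio = 3^2:5^2 = 9:25.
If the area of the smaller triangle is 45, then the area of the larger triangle = 45 * (25/9) = 125.

125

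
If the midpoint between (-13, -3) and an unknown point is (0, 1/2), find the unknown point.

Using the midpoint formula: M = ((x1 + x2)/2, (y1 + y2)/2)
We know M = (0, 1/2) and M = (-13, -3)
For x: 0 = (-13 + x2)/2, so x2 = 2*0 - -13 = 13
For y: 1/2 = (-3 + y2)/2, so y2 = 2*1/2 - -3 = 4
L = (13, 4)

(13, 4)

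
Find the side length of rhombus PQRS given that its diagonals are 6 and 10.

In a rhombus, the diagonals bisect each other perpendicularly, creating four congruent right triangles.
Each triangle has legs 3 (half of 6) and 5 (half of 10).
The hypotenuse of each right triangle is a side of the rhombus:
side = sqrt(3^2 + 5^2) = sqrt(34)

sqrt(34)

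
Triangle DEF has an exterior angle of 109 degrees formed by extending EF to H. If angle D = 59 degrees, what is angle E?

angle E = 109 - 59 = 50 degrees (exterior angle theorem).

50 degrees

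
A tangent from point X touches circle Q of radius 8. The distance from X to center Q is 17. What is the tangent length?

The tangent, radius, and line from the external point to the center form a right triangle.
The right angle is where the tangent meets the radius.
By the Pythagorean theorem: tangent² + 8² = 17²
tangent² = 289 - 64 = 225
tangent = 15

15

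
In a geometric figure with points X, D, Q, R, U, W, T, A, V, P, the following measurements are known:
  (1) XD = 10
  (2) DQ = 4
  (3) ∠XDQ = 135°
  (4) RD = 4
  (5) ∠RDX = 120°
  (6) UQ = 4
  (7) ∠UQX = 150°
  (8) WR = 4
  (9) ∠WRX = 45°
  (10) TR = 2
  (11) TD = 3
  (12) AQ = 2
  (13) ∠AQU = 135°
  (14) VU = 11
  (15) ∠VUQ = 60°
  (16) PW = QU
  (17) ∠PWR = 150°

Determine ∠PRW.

From the given relations: PW = QU = 4.
Step 1: By the law of cosines on triangle RWP: RP² = 4² + 4² − 2·4·4·cos(150°) = 59.71, so RP ≈ 7.73.
Step 2: By the inverse law of cosines on triangle PRW: cos(∠PRW) = (7.73² + 4² − 4²) / (2·7.73·4) = 59.71/61.82 = 0.9659, so ∠PRW = 15°.

Therefore, the measure of angle ∠PRW = 15°.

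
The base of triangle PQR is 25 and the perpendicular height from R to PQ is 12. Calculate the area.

Area = (1/2) * base * height
Area = (1/2) * 25 * 12
Area = 150

150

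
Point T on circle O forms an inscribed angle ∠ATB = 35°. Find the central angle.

Central angle = 2 × 35° = 70° (inscribed angle theorem).

70°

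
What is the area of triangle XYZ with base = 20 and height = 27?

Area = (1/2) * base * height
Area = (1/2) * 20 * 27
Area = 270

270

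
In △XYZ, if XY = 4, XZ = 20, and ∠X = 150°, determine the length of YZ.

Law of cosines: YZ^2 = 4^2 + 20^2 - 2(4)(20)cos(150°) = 80*sqrt(3) + 416, so YZ = 4*sqrt(5*sqrt(3) + 26).

4*sqrt(5*sqrt(3) + 26)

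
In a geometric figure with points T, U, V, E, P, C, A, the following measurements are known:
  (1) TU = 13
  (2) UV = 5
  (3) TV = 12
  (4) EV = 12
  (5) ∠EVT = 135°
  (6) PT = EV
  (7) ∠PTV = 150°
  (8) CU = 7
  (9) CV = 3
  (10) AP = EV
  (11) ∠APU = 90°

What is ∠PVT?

From the given relations: PT = EV = 12.
Step 1: By the law of cosines on triangle VTP: VP² = 12² + 12² − 2·12·12·cos(150°) = 537.42, so VP ≈ 23.18.
Step 2: By the inverse law of cosines on triangle PVT: cos(∠PVT) = (23.18² + 12² − 12²) / (2·23.18·12) = 537.42/556.37 = 0.9659, so ∠PVT = 15°.

Therefore, the measure of angle ∠PVT = 15°.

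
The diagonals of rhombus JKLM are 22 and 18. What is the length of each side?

In a rhombus, the diagonals bisect each other perpendicularly, creating four congruent right triangles.
Each triangle has legs 11 (half of 22) and 9 (half of 18).
The hypotenuse of each right triangle is a side of the rhombus:
side = sqrt(11^2 + 9^2) = sqrt(202)

sqrt(202)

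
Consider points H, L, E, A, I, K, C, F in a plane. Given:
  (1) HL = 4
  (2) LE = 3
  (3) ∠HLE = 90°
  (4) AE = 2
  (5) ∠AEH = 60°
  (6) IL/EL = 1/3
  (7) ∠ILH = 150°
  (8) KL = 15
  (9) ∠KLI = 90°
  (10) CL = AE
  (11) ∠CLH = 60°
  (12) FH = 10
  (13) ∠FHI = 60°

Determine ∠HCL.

From the given relations: CL = AE = 2.
Step 1: By the law of cosines on triangle CLH: CH² = 2² + 4² − 2·2·4·cos(60°) = 12, so CH = 2·√3.
Step 2: By the inverse law of cosines on triangle HCL: cos(∠HCL) = ((2·√3)² + 2² − 4²) / (2·2·√3·2) = 0/13.86 = 0, so ∠HCL = 90°.

Therefore, the measure of angle ∠HCL = 90°.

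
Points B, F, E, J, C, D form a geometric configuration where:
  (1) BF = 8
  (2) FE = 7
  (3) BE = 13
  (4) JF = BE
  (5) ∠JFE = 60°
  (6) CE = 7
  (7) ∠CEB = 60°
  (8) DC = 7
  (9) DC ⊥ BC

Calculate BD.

Step 1: By the law of cosines on triangle BEC: BC² = 13² + 7² − 2·13·7·cos(60°) = 127, so BC = √127.
Step 2: By the law of cosines on triangle BCD: BD² = √127² + 7² − 2·√127·7·cos(90°) = 176, so BD = 4·√11.

Therefore, the length of BD = 4·√11.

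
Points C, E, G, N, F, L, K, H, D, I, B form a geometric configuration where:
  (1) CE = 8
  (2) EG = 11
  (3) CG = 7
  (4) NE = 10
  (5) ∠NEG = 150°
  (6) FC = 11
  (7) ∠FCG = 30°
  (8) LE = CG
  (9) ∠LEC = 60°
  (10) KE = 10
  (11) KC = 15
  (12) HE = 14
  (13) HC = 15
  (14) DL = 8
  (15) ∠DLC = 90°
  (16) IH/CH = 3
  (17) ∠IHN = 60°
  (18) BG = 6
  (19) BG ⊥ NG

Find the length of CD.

From the given relations: LE = CG = 7.
Step 1: By the law of cosines on triangle LEC: LC² = 7² + 8² − 2·7·8·cos(60°) = 57, so LC = √57.
Step 2: By the law of cosines on triangle CLD: CD² = √57² + 8² − 2·√57·8·cos(90°) = 121, so CD = 11.

Therefore, the length of CD = 11.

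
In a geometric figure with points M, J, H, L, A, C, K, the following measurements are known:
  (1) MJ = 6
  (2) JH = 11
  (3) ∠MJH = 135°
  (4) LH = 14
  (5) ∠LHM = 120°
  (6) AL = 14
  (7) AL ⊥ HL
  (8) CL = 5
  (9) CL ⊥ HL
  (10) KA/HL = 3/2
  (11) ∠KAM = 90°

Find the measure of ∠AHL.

Step 1: By the law of cosines on triangle HLA: HA² = 14² + 14² − 2·14·14·cos(90°) = 392, so HA = 14·√2.
Step 2: By the inverse law of cosines on triangle AHL: cos(∠AHL) = ((14·√2)² + 14² − 14²) / (2·14·√2·14) = 392/554.37 = 0.7071, so ∠AHL = 45°.

Therefore, the measure of angle ∠AHL = 45°.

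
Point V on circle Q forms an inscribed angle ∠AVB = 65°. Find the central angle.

By the inscribed angle theorem, the central angle is twice the inscribed angle.
Central angle = 2 × 65° = 130°

130°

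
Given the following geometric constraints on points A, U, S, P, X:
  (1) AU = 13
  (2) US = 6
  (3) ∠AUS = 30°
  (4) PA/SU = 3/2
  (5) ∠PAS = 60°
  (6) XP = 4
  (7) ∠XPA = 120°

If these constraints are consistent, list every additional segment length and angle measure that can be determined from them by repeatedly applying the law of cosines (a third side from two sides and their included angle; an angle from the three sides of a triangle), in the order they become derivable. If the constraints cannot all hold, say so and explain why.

The constraints are consistent. Derivable facts, in order:
After 1 step:
- AS ≈ 8.36
- AX = √133
After 2 steps:
- SP ≈ 8.7
- ∠ASU = 128.97°
- ∠AXP = 42.52°
- ∠PAX = 17.48°
- ∠SAU = 21.03°
After 3 steps:
- ∠APS = 56.35°
- ∠ASP = 63.65°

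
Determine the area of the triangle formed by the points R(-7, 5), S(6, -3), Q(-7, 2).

Shoelace: Area = (1/2)|-7(-3-2) + 6(2-5) + -7(5--3)| = (1/2)(39) = 39/2

39/2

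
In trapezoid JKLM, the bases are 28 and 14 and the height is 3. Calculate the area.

Area of a trapezoid = (base1 + base2) * height / 2
Area = (28 + 14) * 3 / 2
Area = 42 * 3 / 2
Area = 126 / 2
Area = 63

63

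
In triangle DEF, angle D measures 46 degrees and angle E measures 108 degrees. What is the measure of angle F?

angle F = 180 - 46 - 108 = 26 degrees.

26 degrees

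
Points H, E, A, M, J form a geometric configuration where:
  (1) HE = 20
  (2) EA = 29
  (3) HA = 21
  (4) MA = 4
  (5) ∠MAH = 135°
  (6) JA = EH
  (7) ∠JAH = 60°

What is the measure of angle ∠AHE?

Step 1: By the inverse law of cosines on triangle AHE: cos(∠AHE) = (21² + 20² − 29²) / (2·21·20) = 0/840 = 0, so ∠AHE = 90°.

Therefore, the measure of angle ∠AHE = 90°.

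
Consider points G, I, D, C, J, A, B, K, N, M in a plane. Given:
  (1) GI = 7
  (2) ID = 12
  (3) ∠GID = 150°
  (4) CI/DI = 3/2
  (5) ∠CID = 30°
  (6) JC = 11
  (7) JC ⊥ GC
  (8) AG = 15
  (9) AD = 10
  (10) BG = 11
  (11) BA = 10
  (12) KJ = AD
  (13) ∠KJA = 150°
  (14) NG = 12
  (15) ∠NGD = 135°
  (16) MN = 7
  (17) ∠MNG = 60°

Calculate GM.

Step 1: By the law of cosines on triangle GNM: GM² = 12² + 7² − 2·12·7·cos(60°) = 109, so GM = √109.

Therefore, the length of GM = √109.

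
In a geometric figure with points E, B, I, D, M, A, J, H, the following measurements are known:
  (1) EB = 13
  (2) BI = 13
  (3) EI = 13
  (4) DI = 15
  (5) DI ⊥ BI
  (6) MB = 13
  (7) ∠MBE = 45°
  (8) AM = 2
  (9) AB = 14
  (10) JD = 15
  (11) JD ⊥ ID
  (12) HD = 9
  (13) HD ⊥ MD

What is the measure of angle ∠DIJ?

Step 1: By the law of cosines on triangle IDJ: IJ² = 15² + 15² − 2·15·15·cos(90°) = 450, so IJ = 15·√2.
Step 2: By the inverse law of cosines on triangle DIJ: cos(∠DIJ) = (15² + (15·√2)² − 15²) / (2·15·15·√2) = 450/636.4 = 0.7071, so ∠DIJ = 45°.

Therefore, the measure of angle ∠DIJ = 45°.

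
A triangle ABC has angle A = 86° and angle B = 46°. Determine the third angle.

angle C = 180 - 86 - 46 = 48 degrees.

48 degrees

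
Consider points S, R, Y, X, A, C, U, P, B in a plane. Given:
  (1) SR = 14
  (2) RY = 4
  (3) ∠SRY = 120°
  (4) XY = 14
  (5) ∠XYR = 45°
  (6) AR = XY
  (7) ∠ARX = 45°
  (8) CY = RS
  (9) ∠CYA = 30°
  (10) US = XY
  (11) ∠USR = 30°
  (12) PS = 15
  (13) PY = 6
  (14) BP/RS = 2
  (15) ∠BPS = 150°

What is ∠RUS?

From the given relations: US = XY = 14.
Step 1: By the law of cosines on triangle USR: UR² = 14² + 14² − 2·14·14·cos(30°) = 52.52, so UR ≈ 7.25.
Step 2: By the inverse law of cosines on triangle RUS: cos(∠RUS) = (7.25² + 14² − 14²) / (2·7.25·14) = 52.52/202.91 = 0.2588, so ∠RUS = 75°.

Therefore, the measure of angle ∠RUS = 75°.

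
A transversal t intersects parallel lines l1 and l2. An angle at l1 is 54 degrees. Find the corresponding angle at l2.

Corresponding angles formed by parallel lines and a transversal are equal.
The given angle is 54 degrees.
The corresponding angle = 54 degrees.

54 degrees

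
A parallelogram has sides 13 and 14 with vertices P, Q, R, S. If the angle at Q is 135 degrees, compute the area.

Area = 13 * 14 * sin(135°) = 182 * sqrt(2)/2 = 91*sqrt(2)

91*sqrt(2)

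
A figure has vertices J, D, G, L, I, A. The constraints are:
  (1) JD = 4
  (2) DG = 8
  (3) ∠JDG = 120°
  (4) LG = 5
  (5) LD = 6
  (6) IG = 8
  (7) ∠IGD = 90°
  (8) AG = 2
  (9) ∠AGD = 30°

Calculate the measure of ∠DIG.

Step 1: By the law of cosines on triangle IGD: ID² = 8² + 8² − 2·8·8·cos(90°) = 128, so ID = 8·√2.
Step 2: By the inverse law of cosines on triangle DIG: cos(∠DIG) = ((8·√2)² + 8² − 8²) / (2·8·√2·8) = 128/181.02 = 0.7071, so ∠DIG = 45°.

Therefore, the measure of angle ∠DIG = 45°.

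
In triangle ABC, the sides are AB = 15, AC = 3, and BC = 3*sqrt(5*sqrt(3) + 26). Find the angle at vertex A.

By the inverse law of cosines: cos(A) = (AB² + AC² - BC²) / (2 × AB × AC)
cos(A) = (15² + 3² - (3*sqrt(5*sqrt(3) + 26))²) / (2 × 15 × 3)
cos(A) = (225 + 9 - (45*sqrt(3) + 234)) / 90
cos(A) = -sqrt(3)/2
A = arccos(-sqrt(3)/2) = 150°

150°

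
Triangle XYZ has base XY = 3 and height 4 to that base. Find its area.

Area = (1/2) * base * height
Area = (1/2) * 3 * 4
Area = 6

6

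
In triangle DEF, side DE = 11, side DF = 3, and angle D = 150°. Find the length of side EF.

By the law of cosines: EF^2 = DE^2 + DF^2 - 2*DE*DF*cos(D)
EF^2 = 11^2 + 3^2 - 2*11*3*cos(150°)
EF^2 = 121 + 9 - 66*(-sqrt(3)/2)
EF^2 = 33*sqrt(3) + 130
EF = sqrt(33*sqrt(3) + 130)

sqrt(33*sqrt(3) + 130)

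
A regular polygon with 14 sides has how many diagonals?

The number of diagonals in an n-gon is n(n - 3)/2.
For n = 14: 14(14 - 3)/2 = 14 × 11 / 2 = 77.

77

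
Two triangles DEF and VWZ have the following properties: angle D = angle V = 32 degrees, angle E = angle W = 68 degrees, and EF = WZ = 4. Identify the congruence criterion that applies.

The given information provides:
angle D = angle V = 32 degrees, angle E = angle W = 68 degrees, and EF = WZ = 4
This matches the AAS congruence theorem.
Two pairs of corresponding angles and a non-included side are equal (Angle-Angle-Side).

AAS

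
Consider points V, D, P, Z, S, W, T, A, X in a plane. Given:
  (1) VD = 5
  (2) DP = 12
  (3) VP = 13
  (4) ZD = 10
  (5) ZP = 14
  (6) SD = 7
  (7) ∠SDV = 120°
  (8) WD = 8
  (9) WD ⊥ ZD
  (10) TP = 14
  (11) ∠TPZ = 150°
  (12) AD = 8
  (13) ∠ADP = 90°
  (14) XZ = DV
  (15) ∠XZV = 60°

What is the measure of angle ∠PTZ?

Step 1: By the law of cosines on triangle TPZ: TZ² = 14² + 14² − 2·14·14·cos(150°) = 731.48, so TZ ≈ 27.05.
Step 2: By the inverse law of cosines on triangle PTZ: cos(∠PTZ) = (14² + 27.05² − 14²) / (2·14·27.05) = 731.48/757.29 = 0.9659, so ∠PTZ = 15°.

Therefore, the measure of angle ∠PTZ = 15°.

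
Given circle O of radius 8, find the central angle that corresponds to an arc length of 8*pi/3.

Arc length L = 2πr × θ/360, so θ = 360L / (2πr).
θ = 360 × 8*pi/3 / (2π × 8)
θ = 60°
θ = 60°

60°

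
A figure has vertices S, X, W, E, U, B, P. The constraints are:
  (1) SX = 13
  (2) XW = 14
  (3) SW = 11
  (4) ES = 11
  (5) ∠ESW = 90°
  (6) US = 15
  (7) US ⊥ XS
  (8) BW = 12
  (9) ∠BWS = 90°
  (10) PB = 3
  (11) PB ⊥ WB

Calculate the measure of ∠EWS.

Step 1: By the law of cosines on triangle WSE: WE² = 11² + 11² − 2·11·11·cos(90°) = 242, so WE = 11·√2.
Step 2: By the inverse law of cosines on triangle EWS: cos(∠EWS) = ((11·√2)² + 11² − 11²) / (2·11·√2·11) = 242/342.24 = 0.7071, so ∠EWS = 45°.

Therefore, the measure of angle ∠EWS = 45°.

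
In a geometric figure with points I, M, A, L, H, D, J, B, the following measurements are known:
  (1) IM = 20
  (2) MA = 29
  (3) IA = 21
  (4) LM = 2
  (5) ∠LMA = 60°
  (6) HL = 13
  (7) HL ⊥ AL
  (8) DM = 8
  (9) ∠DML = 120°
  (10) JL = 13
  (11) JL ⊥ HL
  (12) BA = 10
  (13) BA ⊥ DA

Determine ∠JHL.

Step 1: By the law of cosines on triangle HLJ: HJ² = 13² + 13² − 2·13·13·cos(90°) = 338, so HJ = 13·√2.
Step 2: By the inverse law of cosines on triangle JHL: cos(∠JHL) = ((13·√2)² + 13² − 13²) / (2·13·√2·13) = 338/478 = 0.7071, so ∠JHL = 45°.

Therefore, the measure of angle ∠JHL = 45°.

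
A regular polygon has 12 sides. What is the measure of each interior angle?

Each interior angle of a regular n-gon is (n - 2) * 180 / n.
For n = 12: (12 - 2) * 180 / 12 = 1800/12 = 150 degrees.

150 degrees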